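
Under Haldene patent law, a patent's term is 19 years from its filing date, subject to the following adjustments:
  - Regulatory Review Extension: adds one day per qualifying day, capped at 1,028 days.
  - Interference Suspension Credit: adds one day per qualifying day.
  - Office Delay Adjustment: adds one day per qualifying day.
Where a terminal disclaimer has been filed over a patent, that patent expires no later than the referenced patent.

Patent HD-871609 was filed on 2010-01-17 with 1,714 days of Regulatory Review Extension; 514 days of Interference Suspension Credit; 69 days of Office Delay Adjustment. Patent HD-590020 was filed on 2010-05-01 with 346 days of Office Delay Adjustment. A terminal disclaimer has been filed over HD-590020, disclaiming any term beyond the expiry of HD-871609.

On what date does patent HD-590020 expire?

Natural term of HD-590020:
  Base: filing + 19 years → 1 May 2029.
  Office Delay Adjustment: +346 days → 12 April 2030.
Expiry of referenced patent HD-871609:
  Base: filing + 19 years → 17 January 2029.
  Regulatory Review Extension: 1714 days claimed exceeds the 1028-day cap, so +1028 days → 11 November 2031.
  Interference Suspension Credit: +514 days → 8 April 2033.
  Office Delay Adjustment: +69 days → 16 June 2033.
Terminal disclaimer: HD-590020 expires on the earlier of 12 April 2030 and 16 June 2033.

2030-04-12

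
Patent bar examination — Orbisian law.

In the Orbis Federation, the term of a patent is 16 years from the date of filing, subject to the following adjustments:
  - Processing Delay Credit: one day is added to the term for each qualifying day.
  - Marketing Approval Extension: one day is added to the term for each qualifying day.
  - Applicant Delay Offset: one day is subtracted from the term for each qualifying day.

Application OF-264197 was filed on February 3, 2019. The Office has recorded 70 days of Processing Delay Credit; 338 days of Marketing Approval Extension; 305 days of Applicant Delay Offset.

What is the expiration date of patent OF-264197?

May 17, 2035

Base term: filing date + 16 years → 3 February 2035.
Processing Delay Credit: +70 days → 14 April 2035.
Marketing Approval Extension: +338 days → 17 March 2036.
Applicant Delay Offset: −305 days → 17 May 2035.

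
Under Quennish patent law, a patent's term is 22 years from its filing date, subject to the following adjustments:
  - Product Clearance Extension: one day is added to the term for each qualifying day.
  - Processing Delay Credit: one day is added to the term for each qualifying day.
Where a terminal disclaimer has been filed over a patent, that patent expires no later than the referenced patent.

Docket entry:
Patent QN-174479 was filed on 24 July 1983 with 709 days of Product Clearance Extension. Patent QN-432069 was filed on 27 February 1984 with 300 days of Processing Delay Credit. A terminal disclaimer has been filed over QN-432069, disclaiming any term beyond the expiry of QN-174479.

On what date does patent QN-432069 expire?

Natural term of QN-432069:
  Base: filing + 22 years → 27 February 2006.
  Processing Delay Credit: +300 days → 24 December 2006.
Expiry of referenced patent QN-174479:
  Base: filing + 22 years → 24 July 2005.
  Product Clearance Extension: +709 days → 3 July 2007.
Terminal disclaimer: QN-432069 expires on the earlier of 24 December 2006 and 3 July 2007.

2006-12-24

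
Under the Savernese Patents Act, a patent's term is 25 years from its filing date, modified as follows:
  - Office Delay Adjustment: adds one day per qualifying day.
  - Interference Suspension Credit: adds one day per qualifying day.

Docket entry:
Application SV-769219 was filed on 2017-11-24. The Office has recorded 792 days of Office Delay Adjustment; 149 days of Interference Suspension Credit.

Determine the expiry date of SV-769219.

2045-06-22

Base term: filing date + 25 years → 24 November 2042.
Office Delay Adjustment: +792 days → 24 January 2045.
Interference Suspension Credit: +149 days → 22 June 2045.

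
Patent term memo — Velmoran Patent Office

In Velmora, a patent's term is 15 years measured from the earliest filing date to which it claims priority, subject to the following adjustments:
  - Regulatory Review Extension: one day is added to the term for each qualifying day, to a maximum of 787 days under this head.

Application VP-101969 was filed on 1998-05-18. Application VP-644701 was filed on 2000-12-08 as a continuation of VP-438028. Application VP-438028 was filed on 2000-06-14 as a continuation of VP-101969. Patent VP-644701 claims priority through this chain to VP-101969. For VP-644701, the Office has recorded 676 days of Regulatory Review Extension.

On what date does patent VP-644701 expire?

March 25, 2015

Earliest priority filing: 18 May 1998.
Base term: 18 May 1998 + 15 years → 18 May 2013.
Regulatory Review Extension: 676 days (within the 787-day cap) → +676 days → 25 March 2015.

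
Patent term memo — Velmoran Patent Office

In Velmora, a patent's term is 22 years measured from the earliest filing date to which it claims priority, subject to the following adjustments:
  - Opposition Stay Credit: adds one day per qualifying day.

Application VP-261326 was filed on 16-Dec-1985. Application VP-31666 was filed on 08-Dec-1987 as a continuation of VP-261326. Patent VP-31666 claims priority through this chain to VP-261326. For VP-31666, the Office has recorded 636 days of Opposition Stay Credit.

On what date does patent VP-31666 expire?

September 12, 2009

Earliest priority filing: 16 December 1985.
Base term: 16 December 1985 + 22 years → 16 December 2007.
Opposition Stay Credit: +636 days → 12 September 2009.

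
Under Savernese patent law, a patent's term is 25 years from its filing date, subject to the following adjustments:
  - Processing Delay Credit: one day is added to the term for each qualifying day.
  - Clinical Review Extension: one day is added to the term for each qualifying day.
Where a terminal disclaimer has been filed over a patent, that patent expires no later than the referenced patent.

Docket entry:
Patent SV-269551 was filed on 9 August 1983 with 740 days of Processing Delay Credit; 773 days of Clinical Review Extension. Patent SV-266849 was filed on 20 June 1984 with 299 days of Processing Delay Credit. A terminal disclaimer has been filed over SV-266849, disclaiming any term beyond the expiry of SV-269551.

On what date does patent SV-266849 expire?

Natural term of SV-266849:
  Base: filing + 25 years → 20 June 2009.
  Processing Delay Credit: +299 days → 15 April 2010.
Expiry of referenced patent SV-269551:
  Base: filing + 25 years → 9 August 2008.
  Processing Delay Credit: +740 days → 19 August 2010.
  Clinical Review Extension: +773 days → 30 September 2012.
Terminal disclaimer: SV-266849 expires on the earlier of 15 April 2010 and 30 September 2012.

April 15, 2010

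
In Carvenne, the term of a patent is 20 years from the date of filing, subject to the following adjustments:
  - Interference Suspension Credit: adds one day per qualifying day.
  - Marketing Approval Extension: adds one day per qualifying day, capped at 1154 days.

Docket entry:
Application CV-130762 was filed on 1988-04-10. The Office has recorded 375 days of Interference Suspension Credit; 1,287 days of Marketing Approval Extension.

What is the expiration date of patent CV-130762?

Base term: filing date + 20 years → 10 April 2008.
Interference Suspension Credit: +375 days → 20 April 2009.
Marketing Approval Extension: 1287 days claimed exceeds the 1154-day cap, so +1154 days → 17 June 2012.

June 17, 2012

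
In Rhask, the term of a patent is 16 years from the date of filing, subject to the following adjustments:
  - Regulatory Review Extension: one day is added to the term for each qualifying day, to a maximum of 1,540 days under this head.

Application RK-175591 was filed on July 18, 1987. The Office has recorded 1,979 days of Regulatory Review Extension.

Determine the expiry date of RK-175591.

October 5, 2007

Base term: filing date + 16 years → 18 July 2003.
Regulatory Review Extension: 1979 days claimed exceeds the 1540-day cap, so +1540 days → 5 October 2007.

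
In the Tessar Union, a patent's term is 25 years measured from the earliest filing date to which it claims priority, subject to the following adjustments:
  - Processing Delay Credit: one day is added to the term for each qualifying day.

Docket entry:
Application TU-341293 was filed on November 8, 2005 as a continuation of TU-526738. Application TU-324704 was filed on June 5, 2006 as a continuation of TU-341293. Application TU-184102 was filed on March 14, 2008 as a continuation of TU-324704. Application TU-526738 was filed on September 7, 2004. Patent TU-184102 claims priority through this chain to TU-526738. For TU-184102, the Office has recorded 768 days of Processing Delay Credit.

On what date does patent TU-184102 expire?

Earliest priority filing: 7 September 2004.
Base term: 7 September 2004 + 25 years → 7 September 2029.
Processing Delay Credit: +768 days → 15 October 2031.

2031-10-15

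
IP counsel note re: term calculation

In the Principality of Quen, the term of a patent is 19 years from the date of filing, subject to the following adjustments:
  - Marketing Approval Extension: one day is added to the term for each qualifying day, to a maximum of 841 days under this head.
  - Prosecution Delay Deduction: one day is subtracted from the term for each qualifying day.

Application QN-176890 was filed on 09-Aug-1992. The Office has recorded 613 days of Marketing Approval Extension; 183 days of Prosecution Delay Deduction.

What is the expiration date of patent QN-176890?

2012-10-12

Base term: filing date + 19 years → 9 August 2011.
Marketing Approval Extension: 613 days (within the 841-day cap) → +613 days → 13 April 2013.
Prosecution Delay Deduction: −183 days → 12 October 2012.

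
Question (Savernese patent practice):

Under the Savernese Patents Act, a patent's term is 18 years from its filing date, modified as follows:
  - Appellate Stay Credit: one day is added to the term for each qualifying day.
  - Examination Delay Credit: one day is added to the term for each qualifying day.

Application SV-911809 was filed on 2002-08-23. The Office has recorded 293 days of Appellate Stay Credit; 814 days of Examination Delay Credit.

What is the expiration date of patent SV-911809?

September 4, 2023

Base term: filing date + 18 years → 23 August 2020.
Appellate Stay Credit: +293 days → 12 June 2021.
Examination Delay Credit: +814 days → 4 September 2023.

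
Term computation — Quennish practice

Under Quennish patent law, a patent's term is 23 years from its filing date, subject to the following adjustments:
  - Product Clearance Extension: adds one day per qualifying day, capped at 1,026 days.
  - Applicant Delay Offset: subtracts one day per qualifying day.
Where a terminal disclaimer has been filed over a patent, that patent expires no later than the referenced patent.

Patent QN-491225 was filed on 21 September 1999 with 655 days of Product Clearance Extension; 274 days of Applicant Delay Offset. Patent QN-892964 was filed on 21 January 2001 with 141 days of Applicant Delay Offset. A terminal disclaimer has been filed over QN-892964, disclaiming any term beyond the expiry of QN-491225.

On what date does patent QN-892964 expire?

Natural term of QN-892964:
  Base: filing + 23 years → 21 January 2024.
  Applicant Delay Offset: −141 days → 2 September 2023.
Expiry of referenced patent QN-491225:
  Base: filing + 23 years → 21 September 2022.
  Product Clearance Extension: 655 days (within the 1026-day cap) → +655 days → 7 July 2024.
  Applicant Delay Offset: −274 days → 7 October 2023.
Terminal disclaimer: QN-892964 expires on the earlier of 2 September 2023 and 7 October 2023.

September 2, 2023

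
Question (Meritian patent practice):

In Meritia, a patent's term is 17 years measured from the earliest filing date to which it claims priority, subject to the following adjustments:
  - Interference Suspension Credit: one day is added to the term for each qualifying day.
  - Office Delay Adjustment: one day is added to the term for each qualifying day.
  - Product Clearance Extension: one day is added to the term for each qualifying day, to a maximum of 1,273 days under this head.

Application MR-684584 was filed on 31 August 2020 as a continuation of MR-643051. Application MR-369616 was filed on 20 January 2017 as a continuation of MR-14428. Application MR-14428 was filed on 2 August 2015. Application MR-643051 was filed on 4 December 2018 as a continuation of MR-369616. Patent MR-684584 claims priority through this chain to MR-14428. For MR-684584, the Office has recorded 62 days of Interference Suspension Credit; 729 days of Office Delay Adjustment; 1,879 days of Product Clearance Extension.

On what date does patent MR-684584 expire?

Earliest priority filing: 2 August 2015.
Base term: 2 August 2015 + 17 years → 2 August 2032.
Interference Suspension Credit: +62 days → 3 October 2032.
Office Delay Adjustment: +729 days → 2 October 2034.
Product Clearance Extension: 1879 days claimed exceeds the 1273-day cap, so +1273 days → 28 March 2038.

March 28, 2038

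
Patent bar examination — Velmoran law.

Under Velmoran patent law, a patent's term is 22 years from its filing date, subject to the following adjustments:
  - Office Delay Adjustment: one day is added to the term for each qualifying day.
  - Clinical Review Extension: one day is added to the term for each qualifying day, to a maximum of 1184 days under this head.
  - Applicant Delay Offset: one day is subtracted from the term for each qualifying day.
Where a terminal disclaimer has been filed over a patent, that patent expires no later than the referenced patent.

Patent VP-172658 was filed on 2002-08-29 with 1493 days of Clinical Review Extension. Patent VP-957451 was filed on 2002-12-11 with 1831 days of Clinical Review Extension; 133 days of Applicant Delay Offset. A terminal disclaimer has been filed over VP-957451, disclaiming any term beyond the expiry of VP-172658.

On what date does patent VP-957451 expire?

2027-10-28

Natural term of VP-957451:
  Base: filing + 22 years → 11 December 2024.
  Clinical Review Extension: 1831 days claimed exceeds the 1184-day cap, so +1184 days → 9 March 2028.
  Applicant Delay Offset: −133 days → 28 October 2027.
Expiry of referenced patent VP-172658:
  Base: filing + 22 years → 29 August 2024.
  Clinical Review Extension: 1493 days claimed exceeds the 1184-day cap, so +1184 days → 26 November 2027.
Terminal disclaimer: VP-957451 expires on the earlier of 28 October 2027 and 26 November 2027.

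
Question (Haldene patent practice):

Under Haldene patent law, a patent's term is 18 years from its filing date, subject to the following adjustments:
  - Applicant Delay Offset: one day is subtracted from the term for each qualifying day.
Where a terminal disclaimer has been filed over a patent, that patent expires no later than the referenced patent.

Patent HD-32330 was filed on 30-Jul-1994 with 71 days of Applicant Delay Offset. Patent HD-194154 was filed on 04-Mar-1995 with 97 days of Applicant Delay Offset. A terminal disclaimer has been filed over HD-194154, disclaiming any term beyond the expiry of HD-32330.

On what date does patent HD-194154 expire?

Natural term of HD-194154:
  Base: filing + 18 years → 4 March 2013.
  Applicant Delay Offset: −97 days → 27 November 2012.
Expiry of referenced patent HD-32330:
  Base: filing + 18 years → 30 July 2012.
  Applicant Delay Offset: −71 days → 20 May 2012.
Terminal disclaimer: HD-194154 expires on the earlier of 27 November 2012 and 20 May 2012.

May 20, 2012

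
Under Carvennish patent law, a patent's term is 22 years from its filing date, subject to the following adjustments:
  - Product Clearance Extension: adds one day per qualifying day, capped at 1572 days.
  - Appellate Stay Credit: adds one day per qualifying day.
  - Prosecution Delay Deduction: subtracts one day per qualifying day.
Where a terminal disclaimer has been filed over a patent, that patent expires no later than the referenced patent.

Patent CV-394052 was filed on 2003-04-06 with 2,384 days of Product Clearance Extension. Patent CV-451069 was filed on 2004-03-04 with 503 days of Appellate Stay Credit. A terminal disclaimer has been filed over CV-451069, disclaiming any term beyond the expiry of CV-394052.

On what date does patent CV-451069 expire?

Natural term of CV-451069:
  Base: filing + 22 years → 4 March 2026.
  Appellate Stay Credit: +503 days → 20 July 2027.
Expiry of referenced patent CV-394052:
  Base: filing + 22 years → 6 April 2025.
  Product Clearance Extension: 2384 days claimed exceeds the 1572-day cap, so +1572 days → 26 July 2029.
Terminal disclaimer: CV-451069 expires on the earlier of 20 July 2027 and 26 July 2029.

July 20, 2027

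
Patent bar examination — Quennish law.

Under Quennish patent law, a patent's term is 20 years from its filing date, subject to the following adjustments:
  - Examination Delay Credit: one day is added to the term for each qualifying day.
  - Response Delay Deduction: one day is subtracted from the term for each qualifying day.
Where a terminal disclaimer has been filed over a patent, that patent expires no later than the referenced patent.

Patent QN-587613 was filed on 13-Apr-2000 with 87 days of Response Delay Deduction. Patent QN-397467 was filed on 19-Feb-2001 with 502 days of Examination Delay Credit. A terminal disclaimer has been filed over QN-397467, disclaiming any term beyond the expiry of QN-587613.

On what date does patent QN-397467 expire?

Natural term of QN-397467:
  Base: filing + 20 years → 19 February 2021.
  Examination Delay Credit: +502 days → 6 July 2022.
Expiry of referenced patent QN-587613:
  Base: filing + 20 years → 13 April 2020.
  Response Delay Deduction: −87 days → 17 January 2020.
Terminal disclaimer: QN-397467 expires on the earlier of 6 July 2022 and 17 January 2020.

2020-01-17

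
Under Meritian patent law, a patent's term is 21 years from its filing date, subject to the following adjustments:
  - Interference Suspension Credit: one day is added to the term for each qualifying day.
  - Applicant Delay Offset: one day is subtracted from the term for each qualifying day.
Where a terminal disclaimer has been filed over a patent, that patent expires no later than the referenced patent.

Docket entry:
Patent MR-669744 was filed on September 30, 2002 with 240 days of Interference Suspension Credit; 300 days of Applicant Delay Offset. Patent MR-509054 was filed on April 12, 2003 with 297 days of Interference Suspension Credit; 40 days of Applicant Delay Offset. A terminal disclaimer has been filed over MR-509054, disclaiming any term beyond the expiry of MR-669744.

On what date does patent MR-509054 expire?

Natural term of MR-509054:
  Base: filing + 21 years → 12 April 2024.
  Interference Suspension Credit: +297 days → 3 February 2025.
  Applicant Delay Offset: −40 days → 25 December 2024.
Expiry of referenced patent MR-669744:
  Base: filing + 21 years → 30 September 2023.
  Interference Suspension Credit: +240 days → 27 May 2024.
  Applicant Delay Offset: −300 days → 1 August 2023.
Terminal disclaimer: MR-509054 expires on the earlier of 25 December 2024 and 1 August 2023.

August 1, 2023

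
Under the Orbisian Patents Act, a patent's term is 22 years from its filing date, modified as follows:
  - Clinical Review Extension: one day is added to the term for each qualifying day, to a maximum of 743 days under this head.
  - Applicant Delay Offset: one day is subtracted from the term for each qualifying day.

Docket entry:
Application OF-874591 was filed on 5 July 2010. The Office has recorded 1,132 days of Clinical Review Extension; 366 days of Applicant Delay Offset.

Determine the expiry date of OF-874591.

July 17, 2033

Base term: filing date + 22 years → 5 July 2032.
Clinical Review Extension: 1132 days claimed exceeds the 743-day cap, so +743 days → 18 July 2034.
Applicant Delay Offset: −366 days → 17 July 2033.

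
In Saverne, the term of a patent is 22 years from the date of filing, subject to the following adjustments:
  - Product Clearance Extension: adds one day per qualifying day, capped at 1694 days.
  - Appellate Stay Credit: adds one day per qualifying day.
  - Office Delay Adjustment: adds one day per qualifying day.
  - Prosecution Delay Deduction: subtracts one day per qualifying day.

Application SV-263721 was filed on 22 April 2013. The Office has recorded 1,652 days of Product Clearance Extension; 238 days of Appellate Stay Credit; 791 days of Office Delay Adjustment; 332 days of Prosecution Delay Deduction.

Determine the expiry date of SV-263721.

Base term: filing date + 22 years → 22 April 2035.
Product Clearance Extension: 1652 days (within the 1694-day cap) → +1652 days → 30 October 2039.
Appellate Stay Credit: +238 days → 24 June 2040.
Office Delay Adjustment: +791 days → 24 August 2042.
Prosecution Delay Deduction: −332 days → 26 September 2041.

September 26, 2041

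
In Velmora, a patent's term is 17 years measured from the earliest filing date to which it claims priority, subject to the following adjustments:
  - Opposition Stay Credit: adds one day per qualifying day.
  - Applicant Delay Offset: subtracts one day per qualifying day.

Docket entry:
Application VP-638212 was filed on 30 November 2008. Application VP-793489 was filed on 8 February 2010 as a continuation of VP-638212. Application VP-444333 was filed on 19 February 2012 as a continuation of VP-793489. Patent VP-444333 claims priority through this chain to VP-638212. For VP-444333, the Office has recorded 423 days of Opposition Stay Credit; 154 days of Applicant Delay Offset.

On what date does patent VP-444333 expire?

Earliest priority filing: 30 November 2008.
Base term: 30 November 2008 + 17 years → 30 November 2025.
Opposition Stay Credit: +423 days → 27 January 2027.
Applicant Delay Offset: −154 days → 26 August 2026.

2026-08-26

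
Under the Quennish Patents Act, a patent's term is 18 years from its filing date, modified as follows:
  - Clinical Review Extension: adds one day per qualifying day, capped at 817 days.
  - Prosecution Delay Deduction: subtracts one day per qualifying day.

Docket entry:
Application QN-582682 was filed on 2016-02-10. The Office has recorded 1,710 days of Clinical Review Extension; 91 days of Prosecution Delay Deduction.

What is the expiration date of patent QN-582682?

2036-02-06

Base term: filing date + 18 years → 10 February 2034.
Clinical Review Extension: 1710 days claimed exceeds the 817-day cap, so +817 days → 7 May 2036.
Prosecution Delay Deduction: −91 days → 6 February 2036.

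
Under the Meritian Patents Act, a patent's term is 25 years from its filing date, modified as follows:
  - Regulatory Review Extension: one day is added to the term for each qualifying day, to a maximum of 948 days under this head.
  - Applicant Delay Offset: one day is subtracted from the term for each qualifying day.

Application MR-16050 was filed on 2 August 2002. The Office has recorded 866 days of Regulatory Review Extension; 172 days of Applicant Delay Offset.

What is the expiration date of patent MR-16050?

Base term: filing date + 25 years → 2 August 2027.
Regulatory Review Extension: 866 days (within the 948-day cap) → +866 days → 15 December 2029.
Applicant Delay Offset: −172 days → 26 June 2029.

2029-06-26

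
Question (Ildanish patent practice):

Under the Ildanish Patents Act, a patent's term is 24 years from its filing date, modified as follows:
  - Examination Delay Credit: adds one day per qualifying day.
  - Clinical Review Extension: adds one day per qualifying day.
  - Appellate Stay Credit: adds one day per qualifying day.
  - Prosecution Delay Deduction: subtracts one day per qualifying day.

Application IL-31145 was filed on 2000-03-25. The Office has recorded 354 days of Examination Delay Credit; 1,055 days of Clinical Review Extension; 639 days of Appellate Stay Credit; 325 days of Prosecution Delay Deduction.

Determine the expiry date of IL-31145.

Base term: filing date + 24 years → 25 March 2024.
Examination Delay Credit: +354 days → 14 March 2025.
Clinical Review Extension: +1055 days → 2 February 2028.
Appellate Stay Credit: +639 days → 2 November 2029.
Prosecution Delay Deduction: −325 days → 12 December 2028.

2028-12-12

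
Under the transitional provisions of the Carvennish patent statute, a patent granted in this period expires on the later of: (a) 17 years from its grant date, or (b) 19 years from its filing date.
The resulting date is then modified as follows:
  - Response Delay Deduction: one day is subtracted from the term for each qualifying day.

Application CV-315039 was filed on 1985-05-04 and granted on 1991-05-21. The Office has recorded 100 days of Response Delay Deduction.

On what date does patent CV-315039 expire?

2008-02-11

(a) grant + 17 years → 21 May 2008.
(b) filing + 19 years → 4 May 2004.
Later of the two: 21 May 2008.
Response Delay Deduction: −100 days → 11 February 2008.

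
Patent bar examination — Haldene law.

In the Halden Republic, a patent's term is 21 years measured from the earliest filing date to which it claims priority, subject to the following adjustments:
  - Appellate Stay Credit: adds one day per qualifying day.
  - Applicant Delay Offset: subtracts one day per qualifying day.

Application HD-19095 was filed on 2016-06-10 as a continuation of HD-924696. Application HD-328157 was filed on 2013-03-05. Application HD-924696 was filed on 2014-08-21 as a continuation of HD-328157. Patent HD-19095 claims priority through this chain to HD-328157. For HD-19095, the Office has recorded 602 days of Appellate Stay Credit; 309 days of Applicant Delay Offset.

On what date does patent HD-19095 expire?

Earliest priority filing: 5 March 2013.
Base term: 5 March 2013 + 21 years → 5 March 2034.
Appellate Stay Credit: +602 days → 28 October 2035.
Applicant Delay Offset: −309 days → 23 December 2034.

2034-12-23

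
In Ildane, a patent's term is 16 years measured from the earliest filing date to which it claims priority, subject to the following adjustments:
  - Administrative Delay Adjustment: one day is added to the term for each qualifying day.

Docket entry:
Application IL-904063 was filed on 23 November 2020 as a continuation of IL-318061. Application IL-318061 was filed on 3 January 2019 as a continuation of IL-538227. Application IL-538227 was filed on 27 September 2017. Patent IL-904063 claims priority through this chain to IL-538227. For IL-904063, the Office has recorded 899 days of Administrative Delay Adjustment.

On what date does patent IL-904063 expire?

March 14, 2036

Earliest priority filing: 27 September 2017.
Base term: 27 September 2017 + 16 years → 27 September 2033.
Administrative Delay Adjustment: +899 days → 14 March 2036.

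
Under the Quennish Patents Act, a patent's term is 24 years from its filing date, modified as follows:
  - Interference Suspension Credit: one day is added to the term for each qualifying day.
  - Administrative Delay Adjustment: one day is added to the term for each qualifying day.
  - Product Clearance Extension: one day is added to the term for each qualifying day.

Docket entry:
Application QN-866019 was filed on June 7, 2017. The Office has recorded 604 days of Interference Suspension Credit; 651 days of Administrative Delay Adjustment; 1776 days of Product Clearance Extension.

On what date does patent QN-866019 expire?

2049-09-24

Base term: filing date + 24 years → 7 June 2041.
Interference Suspension Credit: +604 days → 1 February 2043.
Administrative Delay Adjustment: +651 days → 13 November 2044.
Product Clearance Extension: +1776 days → 24 September 2049.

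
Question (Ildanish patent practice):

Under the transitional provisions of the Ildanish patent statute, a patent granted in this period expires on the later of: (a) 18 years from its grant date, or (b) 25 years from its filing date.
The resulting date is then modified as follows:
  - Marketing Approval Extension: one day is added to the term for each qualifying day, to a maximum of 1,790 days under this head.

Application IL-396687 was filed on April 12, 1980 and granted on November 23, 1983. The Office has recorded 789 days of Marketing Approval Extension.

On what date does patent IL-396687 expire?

(a) grant + 18 years → 23 November 2001.
(b) filing + 25 years → 12 April 2005.
Later of the two: 12 April 2005.
Marketing Approval Extension: 789 days (within the 1790-day cap) → +789 days → 10 June 2007.

June 10, 2007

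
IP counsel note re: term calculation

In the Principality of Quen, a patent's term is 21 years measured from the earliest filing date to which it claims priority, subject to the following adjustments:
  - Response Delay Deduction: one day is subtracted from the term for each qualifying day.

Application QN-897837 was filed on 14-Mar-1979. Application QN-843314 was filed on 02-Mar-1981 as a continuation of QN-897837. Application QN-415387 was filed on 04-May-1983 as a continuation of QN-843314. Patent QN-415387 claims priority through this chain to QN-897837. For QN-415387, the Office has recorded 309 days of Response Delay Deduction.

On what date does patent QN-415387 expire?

May 10, 1999

Earliest priority filing: 14 March 1979.
Base term: 14 March 1979 + 21 years → 14 March 2000.
Response Delay Deduction: −309 days → 10 May 1999.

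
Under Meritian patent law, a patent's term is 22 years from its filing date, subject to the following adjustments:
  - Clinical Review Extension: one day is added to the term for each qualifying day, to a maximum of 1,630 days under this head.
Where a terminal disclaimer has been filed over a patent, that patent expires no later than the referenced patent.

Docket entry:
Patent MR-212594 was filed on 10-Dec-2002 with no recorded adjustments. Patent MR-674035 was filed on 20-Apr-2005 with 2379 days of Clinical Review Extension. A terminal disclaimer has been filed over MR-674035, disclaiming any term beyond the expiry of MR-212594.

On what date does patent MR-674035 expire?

Natural term of MR-674035:
  Base: filing + 22 years → 20 April 2027.
  Clinical Review Extension: 2379 days claimed exceeds the 1630-day cap, so +1630 days → 6 October 2031.
Expiry of referenced patent MR-212594:
  Base: filing + 22 years → 10 December 2024.
Terminal disclaimer: MR-674035 expires on the earlier of 6 October 2031 and 10 December 2024.

December 10, 2024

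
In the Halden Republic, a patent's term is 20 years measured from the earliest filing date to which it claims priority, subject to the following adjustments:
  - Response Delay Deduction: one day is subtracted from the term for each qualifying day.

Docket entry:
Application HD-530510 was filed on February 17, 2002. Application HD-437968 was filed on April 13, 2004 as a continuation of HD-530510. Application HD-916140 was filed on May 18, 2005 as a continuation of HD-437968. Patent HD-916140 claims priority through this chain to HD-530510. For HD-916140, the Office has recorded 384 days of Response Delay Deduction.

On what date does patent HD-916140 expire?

Earliest priority filing: 17 February 2002.
Base term: 17 February 2002 + 20 years → 17 February 2022.
Response Delay Deduction: −384 days → 29 January 2021.

2021-01-29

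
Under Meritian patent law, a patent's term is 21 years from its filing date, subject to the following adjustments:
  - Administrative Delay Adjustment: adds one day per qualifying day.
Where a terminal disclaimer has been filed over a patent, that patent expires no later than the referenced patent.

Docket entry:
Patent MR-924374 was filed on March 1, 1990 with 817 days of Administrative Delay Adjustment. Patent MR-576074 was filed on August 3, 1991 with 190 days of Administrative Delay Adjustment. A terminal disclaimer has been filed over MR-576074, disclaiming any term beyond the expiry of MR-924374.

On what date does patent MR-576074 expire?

February 9, 2013

Natural term of MR-576074:
  Base: filing + 21 years → 3 August 2012.
  Administrative Delay Adjustment: +190 days → 9 February 2013.
Expiry of referenced patent MR-924374:
  Base: filing + 21 years → 1 March 2011.
  Administrative Delay Adjustment: +817 days → 26 May 2013.
Terminal disclaimer: MR-576074 expires on the earlier of 9 February 2013 and 26 May 2013.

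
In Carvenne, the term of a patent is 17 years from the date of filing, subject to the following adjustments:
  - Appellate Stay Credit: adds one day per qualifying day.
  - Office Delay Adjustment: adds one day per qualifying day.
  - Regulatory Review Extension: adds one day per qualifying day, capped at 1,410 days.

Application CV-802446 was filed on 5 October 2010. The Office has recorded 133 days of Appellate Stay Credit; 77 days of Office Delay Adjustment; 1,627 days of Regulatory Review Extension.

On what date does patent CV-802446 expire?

Base term: filing date + 17 years → 5 October 2027.
Appellate Stay Credit: +133 days → 15 February 2028.
Office Delay Adjustment: +77 days → 2 May 2028.
Regulatory Review Extension: 1627 days claimed exceeds the 1410-day cap, so +1410 days → 12 March 2032.

March 12, 2032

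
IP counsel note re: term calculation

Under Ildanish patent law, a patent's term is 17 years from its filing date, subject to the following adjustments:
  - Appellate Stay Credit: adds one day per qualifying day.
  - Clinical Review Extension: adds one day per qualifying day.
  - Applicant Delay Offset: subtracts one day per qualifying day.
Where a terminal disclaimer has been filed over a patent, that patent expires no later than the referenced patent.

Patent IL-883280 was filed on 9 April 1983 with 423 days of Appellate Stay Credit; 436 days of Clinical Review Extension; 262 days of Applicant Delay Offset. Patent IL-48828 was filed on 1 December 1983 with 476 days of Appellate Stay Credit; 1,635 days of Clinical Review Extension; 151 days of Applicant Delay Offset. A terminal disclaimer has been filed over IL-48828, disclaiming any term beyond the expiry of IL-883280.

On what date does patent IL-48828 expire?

Natural term of IL-48828:
  Base: filing + 17 years → 1 December 2000.
  Appellate Stay Credit: +476 days → 22 March 2002.
  Clinical Review Extension: +1635 days → 12 September 2006.
  Applicant Delay Offset: −151 days → 14 April 2006.
Expiry of referenced patent IL-883280:
  Base: filing + 17 years → 9 April 2000.
  Appellate Stay Credit: +423 days → 6 June 2001.
  Clinical Review Extension: +436 days → 16 August 2002.
  Applicant Delay Offset: −262 days → 27 November 2001.
Terminal disclaimer: IL-48828 expires on the earlier of 14 April 2006 and 27 November 2001.

2001-11-27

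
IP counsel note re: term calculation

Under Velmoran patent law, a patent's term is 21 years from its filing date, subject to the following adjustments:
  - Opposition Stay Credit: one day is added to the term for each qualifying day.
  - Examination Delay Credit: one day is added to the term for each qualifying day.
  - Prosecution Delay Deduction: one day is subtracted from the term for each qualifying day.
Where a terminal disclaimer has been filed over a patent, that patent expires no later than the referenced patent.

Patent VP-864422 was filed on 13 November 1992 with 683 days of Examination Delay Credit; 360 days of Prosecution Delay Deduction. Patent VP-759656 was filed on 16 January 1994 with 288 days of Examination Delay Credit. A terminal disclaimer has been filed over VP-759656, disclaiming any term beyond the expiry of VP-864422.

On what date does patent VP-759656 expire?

2014-10-02

Natural term of VP-759656:
  Base: filing + 21 years → 16 January 2015.
  Examination Delay Credit: +288 days → 31 October 2015.
Expiry of referenced patent VP-864422:
  Base: filing + 21 years → 13 November 2013.
  Examination Delay Credit: +683 days → 27 September 2015.
  Prosecution Delay Deduction: −360 days → 2 October 2014.
Terminal disclaimer: VP-759656 expires on the earlier of 31 October 2015 and 2 October 2014.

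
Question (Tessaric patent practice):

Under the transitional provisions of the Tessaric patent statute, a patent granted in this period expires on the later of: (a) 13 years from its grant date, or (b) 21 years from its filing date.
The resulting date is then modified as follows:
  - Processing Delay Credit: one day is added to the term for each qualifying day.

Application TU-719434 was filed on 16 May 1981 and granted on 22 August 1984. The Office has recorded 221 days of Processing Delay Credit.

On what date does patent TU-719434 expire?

2002-12-23

(a) grant + 13 years → 22 August 1997.
(b) filing + 21 years → 16 May 2002.
Later of the two: 16 May 2002.
Processing Delay Credit: +221 days → 23 December 2002.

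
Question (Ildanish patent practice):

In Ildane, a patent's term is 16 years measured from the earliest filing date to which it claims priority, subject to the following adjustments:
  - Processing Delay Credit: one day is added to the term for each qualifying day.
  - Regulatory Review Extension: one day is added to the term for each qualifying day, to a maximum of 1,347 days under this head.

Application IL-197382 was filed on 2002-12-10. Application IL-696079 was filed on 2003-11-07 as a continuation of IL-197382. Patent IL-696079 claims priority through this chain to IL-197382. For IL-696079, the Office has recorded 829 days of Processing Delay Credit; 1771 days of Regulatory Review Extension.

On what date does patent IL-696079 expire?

Earliest priority filing: 10 December 2002.
Base term: 10 December 2002 + 16 years → 10 December 2018.
Processing Delay Credit: +829 days → 18 March 2021.
Regulatory Review Extension: 1771 days claimed exceeds the 1347-day cap, so +1347 days → 24 November 2024.

November 24, 2024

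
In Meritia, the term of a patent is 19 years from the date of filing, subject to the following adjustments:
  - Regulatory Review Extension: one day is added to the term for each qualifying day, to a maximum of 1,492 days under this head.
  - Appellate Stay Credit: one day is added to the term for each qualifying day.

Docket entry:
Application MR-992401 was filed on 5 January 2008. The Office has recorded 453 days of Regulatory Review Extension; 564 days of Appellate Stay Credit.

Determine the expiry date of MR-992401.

October 18, 2029

Base term: filing date + 19 years → 5 January 2027.
Regulatory Review Extension: 453 days (within the 1492-day cap) → +453 days → 2 April 2028.
Appellate Stay Credit: +564 days → 18 October 2029.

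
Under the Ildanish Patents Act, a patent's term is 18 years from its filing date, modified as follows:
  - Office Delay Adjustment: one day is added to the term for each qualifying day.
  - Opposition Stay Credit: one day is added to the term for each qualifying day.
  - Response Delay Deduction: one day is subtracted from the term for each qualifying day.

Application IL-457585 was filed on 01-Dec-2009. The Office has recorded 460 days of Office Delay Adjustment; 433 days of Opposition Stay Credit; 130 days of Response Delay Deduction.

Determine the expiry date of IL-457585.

Base term: filing date + 18 years → 1 December 2027.
Office Delay Adjustment: +460 days → 5 March 2029.
Opposition Stay Credit: +433 days → 12 May 2030.
Response Delay Deduction: −130 days → 2 January 2030.

2030-01-02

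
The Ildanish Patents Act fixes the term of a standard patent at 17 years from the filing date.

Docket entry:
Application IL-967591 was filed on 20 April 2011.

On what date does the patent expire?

2028-04-20

Filing date + 17 years → 20 April 2028.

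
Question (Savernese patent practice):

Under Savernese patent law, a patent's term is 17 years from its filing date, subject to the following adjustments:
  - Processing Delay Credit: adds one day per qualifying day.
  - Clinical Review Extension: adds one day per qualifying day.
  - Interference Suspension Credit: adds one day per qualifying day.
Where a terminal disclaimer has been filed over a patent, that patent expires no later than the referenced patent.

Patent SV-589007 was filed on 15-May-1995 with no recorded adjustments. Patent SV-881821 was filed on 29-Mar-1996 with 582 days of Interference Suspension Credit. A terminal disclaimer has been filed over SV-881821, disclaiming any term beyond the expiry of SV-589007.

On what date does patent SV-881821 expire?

May 15, 2012

Natural term of SV-881821:
  Base: filing + 17 years → 29 March 2013.
  Interference Suspension Credit: +582 days → 1 November 2014.
Expiry of referenced patent SV-589007:
  Base: filing + 17 years → 15 May 2012.
Terminal disclaimer: SV-881821 expires on the earlier of 1 November 2014 and 15 May 2012.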